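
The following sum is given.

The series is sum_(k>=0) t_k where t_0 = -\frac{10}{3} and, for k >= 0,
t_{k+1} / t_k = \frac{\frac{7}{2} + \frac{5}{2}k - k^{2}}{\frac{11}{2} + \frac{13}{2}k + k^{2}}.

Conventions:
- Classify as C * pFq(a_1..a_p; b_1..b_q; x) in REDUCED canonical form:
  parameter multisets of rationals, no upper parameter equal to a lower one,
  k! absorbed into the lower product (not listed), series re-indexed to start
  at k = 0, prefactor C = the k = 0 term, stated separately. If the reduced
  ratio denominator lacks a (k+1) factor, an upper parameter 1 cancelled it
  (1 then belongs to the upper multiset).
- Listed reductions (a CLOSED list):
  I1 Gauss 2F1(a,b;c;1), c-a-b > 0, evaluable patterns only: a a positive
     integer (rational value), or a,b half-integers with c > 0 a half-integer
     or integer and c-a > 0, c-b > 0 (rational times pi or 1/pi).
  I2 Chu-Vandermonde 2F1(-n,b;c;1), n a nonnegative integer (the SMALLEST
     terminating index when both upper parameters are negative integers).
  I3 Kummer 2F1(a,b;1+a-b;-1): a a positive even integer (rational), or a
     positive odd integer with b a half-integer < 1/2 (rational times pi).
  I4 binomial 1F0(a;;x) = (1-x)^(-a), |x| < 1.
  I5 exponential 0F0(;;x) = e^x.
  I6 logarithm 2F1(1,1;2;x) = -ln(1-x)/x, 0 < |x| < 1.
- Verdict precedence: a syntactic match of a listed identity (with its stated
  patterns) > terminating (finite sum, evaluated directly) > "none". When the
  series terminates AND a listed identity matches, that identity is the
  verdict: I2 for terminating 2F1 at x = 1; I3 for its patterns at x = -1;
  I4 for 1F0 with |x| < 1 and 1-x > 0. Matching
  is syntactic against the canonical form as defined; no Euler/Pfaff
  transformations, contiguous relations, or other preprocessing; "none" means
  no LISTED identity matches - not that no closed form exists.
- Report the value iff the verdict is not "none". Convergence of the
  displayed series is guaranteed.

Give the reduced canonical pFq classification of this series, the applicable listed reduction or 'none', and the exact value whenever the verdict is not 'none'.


The series (x = -1) is 2F1: upper {-\frac{7}{2}, 1}, lower {\frac{11}{2}}, prefactor -\frac{10}{3}. Verdict: Kummer (I3) applies (x = -1; c = \frac{11}{2} equals 1+a-b for upper {-\frac{7}{2}, 1}: listed pattern). Value: \left(-\frac{525}{256}\right) \cdot \pi.

The tell: t_0 = -\frac{10}{3} here, and the expanded ratio factors over Q; C = -10/3, x = -1, roots give parameters.
Adjacent-term ratio: r(k) = -1 * (k-\frac{7}{2}) (k+1) / [(k+\frac{11}{2}) (k+1)] - rational in k, leading ratio -1; with t_0 = -\frac{10}{3}, classification follows.


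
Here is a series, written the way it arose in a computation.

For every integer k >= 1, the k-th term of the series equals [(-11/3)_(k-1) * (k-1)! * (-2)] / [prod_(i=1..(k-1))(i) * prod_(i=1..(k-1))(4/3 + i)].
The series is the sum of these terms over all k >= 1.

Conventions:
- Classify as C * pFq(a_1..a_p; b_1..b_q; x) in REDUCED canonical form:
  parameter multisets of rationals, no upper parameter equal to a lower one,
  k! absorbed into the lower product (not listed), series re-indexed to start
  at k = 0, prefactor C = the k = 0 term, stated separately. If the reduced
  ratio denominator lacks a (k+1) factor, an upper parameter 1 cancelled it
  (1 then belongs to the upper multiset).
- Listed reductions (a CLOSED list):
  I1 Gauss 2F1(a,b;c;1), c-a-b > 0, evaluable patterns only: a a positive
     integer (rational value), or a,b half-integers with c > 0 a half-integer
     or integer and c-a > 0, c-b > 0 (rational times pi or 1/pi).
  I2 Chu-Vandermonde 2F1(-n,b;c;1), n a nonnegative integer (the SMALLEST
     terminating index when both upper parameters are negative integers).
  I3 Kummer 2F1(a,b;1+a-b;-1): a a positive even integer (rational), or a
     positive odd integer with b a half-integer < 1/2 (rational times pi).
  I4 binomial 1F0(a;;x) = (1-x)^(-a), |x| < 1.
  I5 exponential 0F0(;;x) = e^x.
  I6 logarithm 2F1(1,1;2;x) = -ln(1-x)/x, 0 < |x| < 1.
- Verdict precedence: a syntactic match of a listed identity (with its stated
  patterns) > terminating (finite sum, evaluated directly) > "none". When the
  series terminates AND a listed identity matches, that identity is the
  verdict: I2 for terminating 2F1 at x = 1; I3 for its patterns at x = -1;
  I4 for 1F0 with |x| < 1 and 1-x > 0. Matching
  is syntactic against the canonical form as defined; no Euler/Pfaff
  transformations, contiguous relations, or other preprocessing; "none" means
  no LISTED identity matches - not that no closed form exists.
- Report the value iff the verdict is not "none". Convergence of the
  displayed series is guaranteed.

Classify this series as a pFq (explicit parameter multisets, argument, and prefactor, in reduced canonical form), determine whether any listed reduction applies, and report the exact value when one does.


Key observation: with t_0 = -2, the lower running product (prefactor -2) is a rising factorial.
Step ratio: r(k) = 1 * (k-11/3) (k+1) / [(k+7/3) (k+1)] ; factor over Q: parameters, x = 1, and C = -2.

With C = -2: the canonical form is 2F1(-11/3, 1; 7/3; 1). Verdict: Gauss's theorem (I1) matches (x = 1: the Gamma ratio telescopes since c-a-b = 5 > 0 and a = 1 in Z>0). Value: -8/15.


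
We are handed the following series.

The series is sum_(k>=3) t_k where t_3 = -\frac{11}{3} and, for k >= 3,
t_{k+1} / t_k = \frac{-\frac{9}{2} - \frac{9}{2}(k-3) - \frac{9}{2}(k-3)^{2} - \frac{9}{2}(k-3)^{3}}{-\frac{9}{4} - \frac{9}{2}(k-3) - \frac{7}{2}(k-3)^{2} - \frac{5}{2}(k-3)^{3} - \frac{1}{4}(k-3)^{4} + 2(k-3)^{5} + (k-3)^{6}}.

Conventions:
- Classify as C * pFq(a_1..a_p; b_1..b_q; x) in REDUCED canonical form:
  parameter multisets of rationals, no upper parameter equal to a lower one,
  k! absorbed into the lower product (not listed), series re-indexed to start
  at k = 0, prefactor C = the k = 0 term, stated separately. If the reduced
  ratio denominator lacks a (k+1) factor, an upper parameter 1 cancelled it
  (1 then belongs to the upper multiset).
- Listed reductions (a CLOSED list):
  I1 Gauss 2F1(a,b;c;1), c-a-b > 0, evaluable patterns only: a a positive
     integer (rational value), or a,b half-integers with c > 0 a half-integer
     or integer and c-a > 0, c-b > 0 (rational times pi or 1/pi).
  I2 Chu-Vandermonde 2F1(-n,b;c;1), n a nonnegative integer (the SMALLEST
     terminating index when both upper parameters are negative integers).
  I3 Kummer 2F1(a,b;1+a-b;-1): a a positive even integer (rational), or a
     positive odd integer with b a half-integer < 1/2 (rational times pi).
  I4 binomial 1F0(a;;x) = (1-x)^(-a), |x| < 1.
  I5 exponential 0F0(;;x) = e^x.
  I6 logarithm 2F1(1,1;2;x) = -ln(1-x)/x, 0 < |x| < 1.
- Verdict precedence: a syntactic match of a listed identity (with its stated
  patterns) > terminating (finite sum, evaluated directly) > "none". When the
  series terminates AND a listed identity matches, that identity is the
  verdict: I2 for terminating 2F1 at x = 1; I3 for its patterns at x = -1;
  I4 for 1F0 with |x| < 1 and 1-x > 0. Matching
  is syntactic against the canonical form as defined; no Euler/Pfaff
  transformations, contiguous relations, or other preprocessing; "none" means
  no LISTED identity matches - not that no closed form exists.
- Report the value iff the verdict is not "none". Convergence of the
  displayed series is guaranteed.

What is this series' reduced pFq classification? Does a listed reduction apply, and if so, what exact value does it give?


Classification (C = -\frac{11}{3}): 0F2 with upper {-}, lower {-\frac{3}{2}, \frac{3}{2}}, argument x = -\frac{9}{2}. Verdict: none - at argument -\frac{9}{2} the multisets {-} ; {-\frac{3}{2}, \frac{3}{2}} match no listed identity.

First insight: with t_0 = -\frac{11}{3}, the parameter 1 appears in both the upper and lower lists and cancels (alongside the other common factor).
Consecutive-term ratio: r(k) = -\frac{9}{2} * 1 / [(k-\frac{3}{2}) (k+\frac{3}{2}) (k+1)] - rational in k, leading ratio -\frac{9}{2}; with t_0 = -\frac{11}{3}, classification follows.


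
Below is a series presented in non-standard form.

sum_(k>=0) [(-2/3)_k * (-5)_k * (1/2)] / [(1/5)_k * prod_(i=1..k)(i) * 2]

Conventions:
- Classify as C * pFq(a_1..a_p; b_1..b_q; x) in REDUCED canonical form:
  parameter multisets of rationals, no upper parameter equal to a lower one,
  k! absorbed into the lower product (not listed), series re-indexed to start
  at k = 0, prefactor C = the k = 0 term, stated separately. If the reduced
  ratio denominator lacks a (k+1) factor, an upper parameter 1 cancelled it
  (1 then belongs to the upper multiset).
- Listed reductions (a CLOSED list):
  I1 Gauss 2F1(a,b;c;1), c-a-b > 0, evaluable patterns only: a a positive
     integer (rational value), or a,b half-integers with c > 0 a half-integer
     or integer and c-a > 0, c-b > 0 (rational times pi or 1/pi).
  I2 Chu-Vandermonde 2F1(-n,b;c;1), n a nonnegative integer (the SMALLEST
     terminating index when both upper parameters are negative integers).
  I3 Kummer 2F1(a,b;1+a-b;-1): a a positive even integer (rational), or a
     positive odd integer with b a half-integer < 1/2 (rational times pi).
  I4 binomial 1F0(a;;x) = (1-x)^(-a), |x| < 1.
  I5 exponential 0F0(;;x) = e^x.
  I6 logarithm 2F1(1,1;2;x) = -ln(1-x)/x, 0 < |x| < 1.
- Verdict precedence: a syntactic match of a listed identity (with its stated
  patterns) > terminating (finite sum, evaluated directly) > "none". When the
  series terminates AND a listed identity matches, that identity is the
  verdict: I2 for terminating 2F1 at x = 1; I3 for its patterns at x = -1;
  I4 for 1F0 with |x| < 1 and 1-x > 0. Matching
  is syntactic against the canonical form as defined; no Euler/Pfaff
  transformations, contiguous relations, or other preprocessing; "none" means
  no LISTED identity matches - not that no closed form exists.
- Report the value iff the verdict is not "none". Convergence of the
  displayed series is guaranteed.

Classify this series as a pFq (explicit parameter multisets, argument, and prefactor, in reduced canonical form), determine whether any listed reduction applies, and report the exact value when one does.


This is 1/4 * 2F1(-5, -2/3; 1/5; 1) in reduced canonical form. Verdict: this is the Chu-Vandermonde identity I2 (terminating 2F1 at x = 1 with n = 5, b = -2/3, c = 1/5). Sum: 1183403/384912.

Key observation: with t_0 = 1/4, the product of the first k integers (prefactor 1/4) is k!.
Ratio: r(k) = 1 * (k-5) (k-2/3) / [(k+1/5) (k+1)] - rational in k. x = 1; t_0 = 1/4; negate the roots.


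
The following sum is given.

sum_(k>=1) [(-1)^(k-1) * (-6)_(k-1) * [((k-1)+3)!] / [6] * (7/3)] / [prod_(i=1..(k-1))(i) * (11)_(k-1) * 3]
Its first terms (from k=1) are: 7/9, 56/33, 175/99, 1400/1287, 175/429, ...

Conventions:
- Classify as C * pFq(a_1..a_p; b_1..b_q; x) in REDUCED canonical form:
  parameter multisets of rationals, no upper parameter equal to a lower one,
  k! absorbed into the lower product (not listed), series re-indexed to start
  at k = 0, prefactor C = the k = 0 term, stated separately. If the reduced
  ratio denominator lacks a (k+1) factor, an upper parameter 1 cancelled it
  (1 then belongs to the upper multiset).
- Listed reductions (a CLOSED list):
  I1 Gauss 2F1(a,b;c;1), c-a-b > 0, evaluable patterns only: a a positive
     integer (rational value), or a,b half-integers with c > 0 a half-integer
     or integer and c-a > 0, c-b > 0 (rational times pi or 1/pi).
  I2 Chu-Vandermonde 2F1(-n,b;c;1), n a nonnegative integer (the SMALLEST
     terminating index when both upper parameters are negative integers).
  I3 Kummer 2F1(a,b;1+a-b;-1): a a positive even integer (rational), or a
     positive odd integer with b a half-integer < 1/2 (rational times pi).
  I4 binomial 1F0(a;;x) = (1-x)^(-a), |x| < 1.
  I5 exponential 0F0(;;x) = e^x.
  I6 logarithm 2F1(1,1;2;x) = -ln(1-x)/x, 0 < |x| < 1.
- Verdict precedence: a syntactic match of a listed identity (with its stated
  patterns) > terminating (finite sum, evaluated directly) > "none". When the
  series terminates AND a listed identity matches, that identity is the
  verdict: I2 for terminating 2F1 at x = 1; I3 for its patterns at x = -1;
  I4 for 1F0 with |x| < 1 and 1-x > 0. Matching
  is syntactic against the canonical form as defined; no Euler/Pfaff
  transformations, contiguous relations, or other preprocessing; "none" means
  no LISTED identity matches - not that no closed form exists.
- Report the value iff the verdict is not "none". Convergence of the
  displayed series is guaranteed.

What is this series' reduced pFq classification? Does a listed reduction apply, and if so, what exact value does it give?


This is 7/9 * 2F1(-6, 4; 11; -1) in reduced canonical form. Verdict: the Kummer evaluation I3 fires (x = -1; c = 11 equals 1+a-b for upper {-6, 4}: listed pattern). Its exact value is 35/6.

The tell: from the first term 7/9: the constant factors (C = 7/9, x = -1) combine into one prefactor.
Consecutive-term ratio: r(k) = (-1) * (k-6) (k+4) / [(k+11) (k+1)] - poly over poly, x = (-1) from leading terms; C = 7/9 at k = 0.


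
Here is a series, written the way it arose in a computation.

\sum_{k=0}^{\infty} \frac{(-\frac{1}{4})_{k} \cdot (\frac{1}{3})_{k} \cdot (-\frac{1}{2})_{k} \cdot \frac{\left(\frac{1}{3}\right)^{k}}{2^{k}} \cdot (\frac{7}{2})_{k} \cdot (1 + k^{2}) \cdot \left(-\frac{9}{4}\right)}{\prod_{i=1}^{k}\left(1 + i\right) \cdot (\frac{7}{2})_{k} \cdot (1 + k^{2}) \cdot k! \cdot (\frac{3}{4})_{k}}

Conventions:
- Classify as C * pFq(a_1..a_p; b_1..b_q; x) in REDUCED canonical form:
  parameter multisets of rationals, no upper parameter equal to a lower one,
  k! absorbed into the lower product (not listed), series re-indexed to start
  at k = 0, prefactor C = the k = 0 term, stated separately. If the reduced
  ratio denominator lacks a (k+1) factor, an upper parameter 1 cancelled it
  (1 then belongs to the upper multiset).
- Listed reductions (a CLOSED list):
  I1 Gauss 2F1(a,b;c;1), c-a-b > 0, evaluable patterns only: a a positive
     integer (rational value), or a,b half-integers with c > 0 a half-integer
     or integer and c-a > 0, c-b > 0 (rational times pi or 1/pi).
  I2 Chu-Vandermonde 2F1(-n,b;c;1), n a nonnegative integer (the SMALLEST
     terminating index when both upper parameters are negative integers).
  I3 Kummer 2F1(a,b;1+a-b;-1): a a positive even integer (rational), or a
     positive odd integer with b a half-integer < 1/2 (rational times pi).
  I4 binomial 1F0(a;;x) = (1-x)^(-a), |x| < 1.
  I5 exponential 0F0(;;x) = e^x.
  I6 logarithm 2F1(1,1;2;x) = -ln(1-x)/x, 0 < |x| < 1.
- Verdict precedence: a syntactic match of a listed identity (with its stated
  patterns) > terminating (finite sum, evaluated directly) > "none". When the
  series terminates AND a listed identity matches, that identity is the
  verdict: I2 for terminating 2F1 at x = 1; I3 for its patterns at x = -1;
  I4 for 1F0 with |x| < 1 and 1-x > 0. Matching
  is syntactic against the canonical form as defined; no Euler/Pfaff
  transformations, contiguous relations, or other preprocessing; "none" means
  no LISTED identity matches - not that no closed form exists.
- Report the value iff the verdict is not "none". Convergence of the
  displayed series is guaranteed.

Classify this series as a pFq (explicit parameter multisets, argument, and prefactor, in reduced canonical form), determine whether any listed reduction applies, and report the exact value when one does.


Classification (C = -\frac{9}{4}): 3F2 with upper {-\frac{1}{2}, -\frac{1}{4}, \frac{1}{3}}, lower {\frac{3}{4}, 2}, argument x = \frac{1}{6}. Verdict: none - this 3F2 at x = \frac{1}{6} matches no listed pattern, and upper {-\frac{1}{2}, -\frac{1}{4}, \frac{1}{3}} holds no stopper.

Key step: x = \frac{1}{6} and striking the common factor k^2 + 1 reduces the term (C = -9/4, x = 1/6).
Term ratio: r(k) = \frac{1}{6} * (k-\frac{1}{2}) (k-\frac{1}{4}) (k+\frac{1}{3}) / [(k+\frac{3}{4}) (k+2) (k+1)] - rational in k. x = \frac{1}{6}; t_0 = -\frac{9}{4}; negate the roots.


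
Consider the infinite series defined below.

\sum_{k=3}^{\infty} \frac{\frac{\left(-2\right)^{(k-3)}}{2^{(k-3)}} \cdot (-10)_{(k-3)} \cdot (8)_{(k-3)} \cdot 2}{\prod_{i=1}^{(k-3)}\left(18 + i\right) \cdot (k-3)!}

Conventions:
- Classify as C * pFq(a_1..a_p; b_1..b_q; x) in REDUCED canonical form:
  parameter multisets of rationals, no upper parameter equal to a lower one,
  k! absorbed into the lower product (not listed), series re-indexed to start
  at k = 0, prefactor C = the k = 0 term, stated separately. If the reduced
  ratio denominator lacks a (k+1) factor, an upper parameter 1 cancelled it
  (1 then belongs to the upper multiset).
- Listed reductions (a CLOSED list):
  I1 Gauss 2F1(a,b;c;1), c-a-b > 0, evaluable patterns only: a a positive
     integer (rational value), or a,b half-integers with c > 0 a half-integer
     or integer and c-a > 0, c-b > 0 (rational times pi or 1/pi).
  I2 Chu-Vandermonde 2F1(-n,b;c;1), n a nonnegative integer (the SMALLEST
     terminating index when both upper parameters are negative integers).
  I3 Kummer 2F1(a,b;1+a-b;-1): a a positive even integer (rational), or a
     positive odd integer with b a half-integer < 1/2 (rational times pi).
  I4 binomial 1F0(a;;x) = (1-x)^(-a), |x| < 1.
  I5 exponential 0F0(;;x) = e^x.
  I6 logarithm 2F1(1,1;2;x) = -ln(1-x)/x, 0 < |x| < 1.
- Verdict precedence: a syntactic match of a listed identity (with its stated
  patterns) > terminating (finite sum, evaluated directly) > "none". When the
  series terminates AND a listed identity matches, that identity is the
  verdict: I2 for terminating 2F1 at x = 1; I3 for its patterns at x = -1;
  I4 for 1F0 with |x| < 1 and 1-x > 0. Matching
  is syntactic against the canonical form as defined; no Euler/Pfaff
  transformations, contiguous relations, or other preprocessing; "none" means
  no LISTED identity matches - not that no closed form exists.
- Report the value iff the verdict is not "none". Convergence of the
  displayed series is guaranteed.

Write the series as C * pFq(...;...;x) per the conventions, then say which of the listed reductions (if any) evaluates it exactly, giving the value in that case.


Structural cue: t_0 = 2 here, and the lower running product (C = 2) is a rising factorial.
Ratio: r(k) = -1 * (k-10) (k+8) / [(k+19) (k+1)] - poly over poly, x = -1 from leading terms; C = 2 at k = 0.

The series (x = -1) is 2F1: upper {-10, 8}, lower {19}, prefactor 2. Verdict (x = -1): the Kummer evaluation I3 applies (x = -1; c = 19 equals 1+a-b for upper {-10, 8}: listed pattern). Value: \frac{612}{7}.


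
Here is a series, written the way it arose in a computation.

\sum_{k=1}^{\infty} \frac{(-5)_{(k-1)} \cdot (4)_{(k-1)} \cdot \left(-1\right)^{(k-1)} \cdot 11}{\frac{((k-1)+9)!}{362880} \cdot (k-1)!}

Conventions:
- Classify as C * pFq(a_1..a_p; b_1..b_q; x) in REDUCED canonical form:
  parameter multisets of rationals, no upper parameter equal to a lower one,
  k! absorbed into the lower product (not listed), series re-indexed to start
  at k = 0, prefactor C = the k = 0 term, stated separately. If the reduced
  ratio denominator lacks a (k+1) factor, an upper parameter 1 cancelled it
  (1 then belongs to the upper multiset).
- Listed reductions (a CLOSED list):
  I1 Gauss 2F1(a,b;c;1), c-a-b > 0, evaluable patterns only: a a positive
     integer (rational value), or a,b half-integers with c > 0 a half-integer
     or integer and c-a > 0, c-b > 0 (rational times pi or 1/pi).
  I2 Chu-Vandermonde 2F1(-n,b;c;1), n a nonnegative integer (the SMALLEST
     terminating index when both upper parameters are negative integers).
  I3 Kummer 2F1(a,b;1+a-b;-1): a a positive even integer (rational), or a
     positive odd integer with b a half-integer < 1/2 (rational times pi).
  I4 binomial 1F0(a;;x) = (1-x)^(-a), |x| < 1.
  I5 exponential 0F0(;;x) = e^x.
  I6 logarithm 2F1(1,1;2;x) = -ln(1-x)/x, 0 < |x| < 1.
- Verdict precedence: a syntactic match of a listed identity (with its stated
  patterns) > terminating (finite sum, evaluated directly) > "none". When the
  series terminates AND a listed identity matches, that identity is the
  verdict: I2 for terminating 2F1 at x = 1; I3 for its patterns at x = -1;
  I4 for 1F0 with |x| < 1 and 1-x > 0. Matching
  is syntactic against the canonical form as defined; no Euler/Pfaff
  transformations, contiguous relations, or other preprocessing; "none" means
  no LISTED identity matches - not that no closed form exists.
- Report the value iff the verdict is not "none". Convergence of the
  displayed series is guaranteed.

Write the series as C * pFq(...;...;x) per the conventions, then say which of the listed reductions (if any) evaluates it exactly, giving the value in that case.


With C = 11: the canonical form is 2F1(-5, 4; 10; -1). Verdict: Kummer (I3) applies (x = -1; c = 10 equals 1+a-b for upper {-5, 4}: listed pattern). Exact value: 66.

The tell: with t_0 = 11, the denominator's factorial ratio (C = 11) is a lower Pochhammer.
Ratio: r(k) = -1 * (k-5) (k+4) / [(k+10) (k+1)] ; factor over Q: parameters, x = -1, and C = 11.


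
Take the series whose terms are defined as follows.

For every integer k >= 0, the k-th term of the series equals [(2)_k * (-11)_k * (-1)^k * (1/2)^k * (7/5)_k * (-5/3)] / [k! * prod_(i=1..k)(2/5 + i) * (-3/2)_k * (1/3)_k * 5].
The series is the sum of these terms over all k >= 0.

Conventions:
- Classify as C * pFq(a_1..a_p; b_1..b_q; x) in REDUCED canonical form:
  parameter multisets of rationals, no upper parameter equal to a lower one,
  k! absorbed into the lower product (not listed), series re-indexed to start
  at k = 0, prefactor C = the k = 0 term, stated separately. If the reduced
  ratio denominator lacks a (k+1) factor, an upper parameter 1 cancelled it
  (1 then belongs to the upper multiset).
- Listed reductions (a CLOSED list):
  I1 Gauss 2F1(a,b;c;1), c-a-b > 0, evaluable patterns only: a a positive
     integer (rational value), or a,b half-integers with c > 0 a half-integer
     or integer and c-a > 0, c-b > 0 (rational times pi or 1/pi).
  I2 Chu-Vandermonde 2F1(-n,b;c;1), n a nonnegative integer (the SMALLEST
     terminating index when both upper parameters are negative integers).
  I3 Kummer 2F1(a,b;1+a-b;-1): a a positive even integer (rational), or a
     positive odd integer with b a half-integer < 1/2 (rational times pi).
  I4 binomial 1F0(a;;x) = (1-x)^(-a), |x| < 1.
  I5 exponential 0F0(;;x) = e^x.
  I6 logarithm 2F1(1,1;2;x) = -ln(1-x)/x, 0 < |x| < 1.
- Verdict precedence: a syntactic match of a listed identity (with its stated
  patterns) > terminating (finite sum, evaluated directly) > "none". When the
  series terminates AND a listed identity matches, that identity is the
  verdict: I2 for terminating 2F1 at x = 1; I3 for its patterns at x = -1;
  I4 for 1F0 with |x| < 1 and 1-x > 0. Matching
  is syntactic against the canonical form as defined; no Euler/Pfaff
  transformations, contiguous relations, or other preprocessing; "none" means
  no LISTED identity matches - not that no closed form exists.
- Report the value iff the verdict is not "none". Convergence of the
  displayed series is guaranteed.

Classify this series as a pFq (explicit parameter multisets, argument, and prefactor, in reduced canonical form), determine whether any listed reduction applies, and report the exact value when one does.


This is -1/3 * 2F2(-11, 2; -3/2, 1/3; -1/2) in reduced canonical form. Verdict: terminating - upper -11 stops the sum at k = 11; the 12 terms are added exactly. Its exact value is -13473501850451/12001239250.

Key observation: with t_0 = -1/3, the lower running product (C = -1/3, x = -1/2) is a rising factorial.
Adjacent-term ratio: r(k) = (-1/2) * (k-11) (k+2) / [(k-3/2) (k+1/3) (k+1)] - rational in k, leading ratio (-1/2); with t_0 = -1/3, classification follows.


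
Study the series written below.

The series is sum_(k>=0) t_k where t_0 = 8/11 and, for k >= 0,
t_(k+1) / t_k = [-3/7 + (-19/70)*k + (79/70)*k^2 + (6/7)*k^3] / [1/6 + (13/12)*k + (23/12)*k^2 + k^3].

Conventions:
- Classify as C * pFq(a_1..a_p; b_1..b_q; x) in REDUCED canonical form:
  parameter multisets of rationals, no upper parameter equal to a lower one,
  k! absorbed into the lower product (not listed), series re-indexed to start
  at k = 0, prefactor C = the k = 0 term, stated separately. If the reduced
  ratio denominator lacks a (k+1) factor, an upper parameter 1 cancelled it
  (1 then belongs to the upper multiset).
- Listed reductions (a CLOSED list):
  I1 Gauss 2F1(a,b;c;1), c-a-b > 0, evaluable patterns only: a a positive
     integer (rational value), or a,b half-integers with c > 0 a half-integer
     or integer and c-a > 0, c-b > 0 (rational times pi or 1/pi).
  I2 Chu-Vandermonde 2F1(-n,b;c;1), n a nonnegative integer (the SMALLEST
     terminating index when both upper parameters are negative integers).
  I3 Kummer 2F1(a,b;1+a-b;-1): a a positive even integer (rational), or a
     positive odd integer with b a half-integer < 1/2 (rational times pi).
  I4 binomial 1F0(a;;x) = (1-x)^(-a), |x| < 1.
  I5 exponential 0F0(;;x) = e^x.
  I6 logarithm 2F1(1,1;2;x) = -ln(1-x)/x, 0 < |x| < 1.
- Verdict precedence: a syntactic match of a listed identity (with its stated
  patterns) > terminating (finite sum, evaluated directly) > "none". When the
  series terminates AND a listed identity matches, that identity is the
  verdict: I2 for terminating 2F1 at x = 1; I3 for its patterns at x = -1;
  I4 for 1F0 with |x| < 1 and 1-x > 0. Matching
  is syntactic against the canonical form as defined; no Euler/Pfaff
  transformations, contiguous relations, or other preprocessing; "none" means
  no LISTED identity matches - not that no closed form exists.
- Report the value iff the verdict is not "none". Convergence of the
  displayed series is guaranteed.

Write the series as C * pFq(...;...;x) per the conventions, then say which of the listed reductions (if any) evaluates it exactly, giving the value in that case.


At argument 6/7: a 2F1 with upper {-3/5, 5/4}, lower {1/4}, scaled by C = 8/11. Verdict: none - this 2F1 at x = 6/7 matches no listed pattern, and upper {-3/5, 5/4} holds no stopper.

First insight: from the first term 8/11: cancel k + 2/3 from the displayed ratio first; then C = 8/11.
Ratio: r(k) = (6/7) * (k-3/5) (k+5/4) / [(k+1/4) (k+1)] - rational in k. x = (6/7); t_0 = 8/11; negate the roots.


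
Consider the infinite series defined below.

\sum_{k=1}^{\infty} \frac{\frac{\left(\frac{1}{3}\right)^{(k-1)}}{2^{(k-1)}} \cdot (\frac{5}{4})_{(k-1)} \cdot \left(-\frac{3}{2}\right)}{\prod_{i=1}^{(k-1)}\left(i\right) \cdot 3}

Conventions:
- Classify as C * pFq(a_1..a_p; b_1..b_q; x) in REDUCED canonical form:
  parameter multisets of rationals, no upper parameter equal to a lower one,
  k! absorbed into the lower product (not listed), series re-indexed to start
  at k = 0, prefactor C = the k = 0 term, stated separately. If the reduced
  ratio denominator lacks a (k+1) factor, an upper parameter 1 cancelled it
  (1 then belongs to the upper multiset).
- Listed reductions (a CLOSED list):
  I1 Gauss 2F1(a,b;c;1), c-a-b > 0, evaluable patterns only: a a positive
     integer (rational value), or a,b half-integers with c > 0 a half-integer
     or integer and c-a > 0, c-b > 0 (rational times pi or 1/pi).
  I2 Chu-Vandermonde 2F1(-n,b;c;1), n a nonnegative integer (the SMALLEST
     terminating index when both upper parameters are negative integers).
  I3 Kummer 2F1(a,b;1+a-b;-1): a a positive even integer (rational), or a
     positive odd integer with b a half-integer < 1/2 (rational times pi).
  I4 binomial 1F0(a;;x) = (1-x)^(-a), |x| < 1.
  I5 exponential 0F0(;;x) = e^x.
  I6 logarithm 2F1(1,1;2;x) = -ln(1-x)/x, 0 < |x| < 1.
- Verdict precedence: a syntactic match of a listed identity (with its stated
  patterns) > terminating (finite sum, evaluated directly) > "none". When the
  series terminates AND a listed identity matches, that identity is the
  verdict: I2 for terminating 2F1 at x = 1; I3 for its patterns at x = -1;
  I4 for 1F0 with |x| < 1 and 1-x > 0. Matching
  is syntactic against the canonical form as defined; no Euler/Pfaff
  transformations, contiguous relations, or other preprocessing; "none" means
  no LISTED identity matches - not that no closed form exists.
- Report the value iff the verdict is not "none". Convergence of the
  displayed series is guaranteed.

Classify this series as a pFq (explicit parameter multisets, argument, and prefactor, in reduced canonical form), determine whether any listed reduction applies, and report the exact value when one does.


Reduced: x = \frac{1}{6}, 1F0, upper = {\frac{5}{4}}, lower = {-}, C = -\frac{1}{2}. Verdict: this is the I4 binomial reduction (the 1F0 binomial series: exponent -5/4, x = \frac{1}{6}). Sum: \left(-\frac{1}{2}\right) \cdot \left(\frac{5}{6}\right)^{-\frac{5}{4}}.

Key observation: with t_0 = -\frac{1}{2}, the product of the first k integers (C = -1/2, x = 1/6) is k!.
Step ratio: r(k) = \frac{1}{6} * (k+\frac{5}{4}) / [(k+1)] - rational in k, leading ratio \frac{1}{6}; with t_0 = -\frac{1}{2}, classification follows.


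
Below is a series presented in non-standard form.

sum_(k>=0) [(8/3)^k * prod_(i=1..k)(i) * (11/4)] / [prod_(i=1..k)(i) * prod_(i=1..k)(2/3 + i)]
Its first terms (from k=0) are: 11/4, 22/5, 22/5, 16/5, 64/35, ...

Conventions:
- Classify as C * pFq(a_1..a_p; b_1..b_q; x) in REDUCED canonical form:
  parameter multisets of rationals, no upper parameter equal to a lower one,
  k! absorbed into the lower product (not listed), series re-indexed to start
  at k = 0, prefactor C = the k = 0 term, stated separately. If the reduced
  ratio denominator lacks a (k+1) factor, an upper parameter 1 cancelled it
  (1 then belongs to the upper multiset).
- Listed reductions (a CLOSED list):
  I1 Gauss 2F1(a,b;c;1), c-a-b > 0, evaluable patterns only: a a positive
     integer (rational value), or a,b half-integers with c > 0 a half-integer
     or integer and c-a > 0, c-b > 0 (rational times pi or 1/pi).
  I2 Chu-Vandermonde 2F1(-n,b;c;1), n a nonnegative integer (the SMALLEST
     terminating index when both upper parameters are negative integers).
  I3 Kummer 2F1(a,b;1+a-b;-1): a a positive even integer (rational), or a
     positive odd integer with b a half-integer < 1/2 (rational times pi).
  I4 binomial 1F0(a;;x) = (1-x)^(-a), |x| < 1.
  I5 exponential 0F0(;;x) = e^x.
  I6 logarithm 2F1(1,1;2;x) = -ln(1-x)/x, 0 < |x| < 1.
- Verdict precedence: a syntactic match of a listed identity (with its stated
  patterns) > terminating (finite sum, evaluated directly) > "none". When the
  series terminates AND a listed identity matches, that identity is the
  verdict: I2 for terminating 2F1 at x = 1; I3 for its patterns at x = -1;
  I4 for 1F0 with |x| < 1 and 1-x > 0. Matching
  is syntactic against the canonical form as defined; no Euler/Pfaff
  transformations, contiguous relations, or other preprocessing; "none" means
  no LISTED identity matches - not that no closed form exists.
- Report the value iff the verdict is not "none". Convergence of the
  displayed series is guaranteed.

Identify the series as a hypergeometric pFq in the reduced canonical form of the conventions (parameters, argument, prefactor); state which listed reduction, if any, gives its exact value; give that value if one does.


Reduced: x = 8/3, 1F1, upper = {1}, lower = {5/3}, C = 11/4. Verdict: none - this 1F1 at x = 8/3 matches no listed pattern, and upper {1} holds no stopper.

Key observation: t_0 being 11/4, the product of the first k integers (C = 11/4, x = 8/3) is k!.
Adjacent-term ratio: r(k) = (8/3) * (k+1) / [(k+5/3) (k+1)] - rational in k. x = (8/3); t_0 = 11/4; negate the roots.


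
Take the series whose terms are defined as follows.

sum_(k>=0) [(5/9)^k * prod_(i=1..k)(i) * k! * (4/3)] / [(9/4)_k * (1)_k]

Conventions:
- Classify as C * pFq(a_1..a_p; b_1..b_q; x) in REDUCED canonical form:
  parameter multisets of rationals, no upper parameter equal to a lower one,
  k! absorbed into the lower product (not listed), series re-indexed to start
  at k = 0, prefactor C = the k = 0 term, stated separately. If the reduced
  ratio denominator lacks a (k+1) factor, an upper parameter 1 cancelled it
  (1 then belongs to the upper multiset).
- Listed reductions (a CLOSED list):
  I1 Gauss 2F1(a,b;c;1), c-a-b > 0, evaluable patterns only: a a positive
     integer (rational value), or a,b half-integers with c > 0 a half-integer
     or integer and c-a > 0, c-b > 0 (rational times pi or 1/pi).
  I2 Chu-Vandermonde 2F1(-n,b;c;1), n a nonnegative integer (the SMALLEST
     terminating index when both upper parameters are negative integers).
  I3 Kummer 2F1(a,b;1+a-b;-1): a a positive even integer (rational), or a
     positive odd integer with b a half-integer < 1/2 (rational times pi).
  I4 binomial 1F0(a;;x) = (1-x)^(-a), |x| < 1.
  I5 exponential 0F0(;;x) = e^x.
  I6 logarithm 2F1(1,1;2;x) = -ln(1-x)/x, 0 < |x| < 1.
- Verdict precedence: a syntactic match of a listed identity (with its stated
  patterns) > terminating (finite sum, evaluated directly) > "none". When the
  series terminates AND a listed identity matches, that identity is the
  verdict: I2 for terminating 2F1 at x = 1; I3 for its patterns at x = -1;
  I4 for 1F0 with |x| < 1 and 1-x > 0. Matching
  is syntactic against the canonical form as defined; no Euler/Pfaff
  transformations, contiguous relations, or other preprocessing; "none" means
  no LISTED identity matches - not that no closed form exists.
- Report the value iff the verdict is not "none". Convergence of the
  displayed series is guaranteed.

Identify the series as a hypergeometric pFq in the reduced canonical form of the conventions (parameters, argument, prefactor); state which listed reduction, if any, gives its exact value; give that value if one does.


Classification (C = 4/3): 2F1 with upper {1, 1}, lower {9/4}, argument x = 5/9. Verdict: none - at argument 5/9 the multisets {1, 1} ; {9/4} match no listed identity.

Structural cue: t_0 = 4/3 here, and (1)_k (C = 4/3, x = 5/9) is k! itself.
Term ratio: r(k) = (5/9) * (k+1) (k+1) / [(k+9/4) (k+1)] - rational in k, leading ratio (5/9); with t_0 = 4/3, classification follows.


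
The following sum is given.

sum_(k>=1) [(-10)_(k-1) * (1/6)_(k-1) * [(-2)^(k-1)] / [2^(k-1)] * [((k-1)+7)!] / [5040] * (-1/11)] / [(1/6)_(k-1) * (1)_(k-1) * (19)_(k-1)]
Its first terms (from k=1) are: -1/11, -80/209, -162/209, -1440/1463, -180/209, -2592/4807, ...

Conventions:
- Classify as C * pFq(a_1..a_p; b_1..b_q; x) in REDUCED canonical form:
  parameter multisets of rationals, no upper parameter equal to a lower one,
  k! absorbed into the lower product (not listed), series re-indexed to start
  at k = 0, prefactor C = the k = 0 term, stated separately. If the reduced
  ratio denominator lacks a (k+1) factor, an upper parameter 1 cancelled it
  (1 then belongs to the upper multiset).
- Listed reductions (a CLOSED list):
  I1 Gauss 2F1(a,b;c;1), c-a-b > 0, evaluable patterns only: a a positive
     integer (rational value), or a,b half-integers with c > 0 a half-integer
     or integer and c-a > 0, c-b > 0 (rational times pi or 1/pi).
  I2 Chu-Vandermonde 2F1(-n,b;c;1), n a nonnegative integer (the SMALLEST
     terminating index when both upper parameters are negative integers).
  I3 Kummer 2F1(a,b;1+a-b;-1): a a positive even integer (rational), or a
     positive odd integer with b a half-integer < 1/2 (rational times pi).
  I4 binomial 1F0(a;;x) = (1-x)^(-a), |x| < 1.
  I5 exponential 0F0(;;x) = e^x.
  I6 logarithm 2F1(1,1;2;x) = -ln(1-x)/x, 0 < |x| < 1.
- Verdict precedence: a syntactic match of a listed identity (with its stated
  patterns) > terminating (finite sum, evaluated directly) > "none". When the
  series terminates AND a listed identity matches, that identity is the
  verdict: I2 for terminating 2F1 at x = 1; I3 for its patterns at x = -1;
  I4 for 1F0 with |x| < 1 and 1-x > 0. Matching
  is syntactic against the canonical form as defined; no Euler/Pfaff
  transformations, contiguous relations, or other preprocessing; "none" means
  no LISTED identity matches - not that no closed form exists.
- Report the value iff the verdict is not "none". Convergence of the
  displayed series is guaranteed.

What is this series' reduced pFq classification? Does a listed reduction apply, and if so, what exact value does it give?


Classification (C = -1/11): 2F1 with upper {-10, 8}, lower {19}, argument x = -1. Verdict: the Kummer evaluation I3 applies (x = -1; c = 19 equals 1+a-b for upper {-10, 8}: listed pattern). Sum: -306/77.

Structural cue: t_0 = -1/11 here, and (1)_k (C = -1/11) is k! itself.
Ratio: r(k) = (-1) * (k-10) (k+8) / [(k+19) (k+1)] - rational in k, leading ratio (-1); with t_0 = -1/11, classification follows.


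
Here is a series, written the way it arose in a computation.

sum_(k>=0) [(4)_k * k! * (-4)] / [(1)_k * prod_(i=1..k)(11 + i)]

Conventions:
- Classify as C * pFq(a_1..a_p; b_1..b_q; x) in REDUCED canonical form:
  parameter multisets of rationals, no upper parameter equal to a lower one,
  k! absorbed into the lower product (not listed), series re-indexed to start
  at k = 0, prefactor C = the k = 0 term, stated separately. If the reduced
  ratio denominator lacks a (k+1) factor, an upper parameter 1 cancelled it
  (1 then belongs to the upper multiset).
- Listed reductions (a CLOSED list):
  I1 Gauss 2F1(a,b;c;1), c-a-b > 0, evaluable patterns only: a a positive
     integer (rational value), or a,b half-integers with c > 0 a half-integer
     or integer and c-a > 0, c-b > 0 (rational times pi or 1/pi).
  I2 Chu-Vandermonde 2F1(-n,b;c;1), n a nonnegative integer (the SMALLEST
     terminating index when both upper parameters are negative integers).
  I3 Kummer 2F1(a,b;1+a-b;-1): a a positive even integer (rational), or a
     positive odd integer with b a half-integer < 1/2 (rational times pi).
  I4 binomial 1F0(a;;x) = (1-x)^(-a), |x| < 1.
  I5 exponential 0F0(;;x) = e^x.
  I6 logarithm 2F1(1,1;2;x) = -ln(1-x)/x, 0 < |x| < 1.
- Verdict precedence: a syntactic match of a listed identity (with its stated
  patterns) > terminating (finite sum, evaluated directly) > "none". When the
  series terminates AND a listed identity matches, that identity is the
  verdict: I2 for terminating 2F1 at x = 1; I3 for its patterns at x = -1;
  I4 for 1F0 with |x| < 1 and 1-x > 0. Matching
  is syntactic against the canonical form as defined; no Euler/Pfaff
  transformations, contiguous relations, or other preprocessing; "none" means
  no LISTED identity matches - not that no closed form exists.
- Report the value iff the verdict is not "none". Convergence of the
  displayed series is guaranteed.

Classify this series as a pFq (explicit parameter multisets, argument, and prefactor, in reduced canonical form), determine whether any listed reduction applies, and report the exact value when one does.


Canonical form: C = -4 times 2F1 with upper {1, 4}, lower {12}, x = 1. Verdict: Gauss's theorem (I1) fires (x = 1: the Gamma ratio telescopes since c-a-b = 7 > 0 and a = 1 in Z>0). Hence: -44/7.

The tell: with t_0 = -4, the factorial ratio (C = -4, x = 1) (k+a-1)!/(a-1)! is a rising factorial (a)_k.
Adjacent-term ratio: r(k) = 1 * (k+1) (k+4) / [(k+12) (k+1)] - poly over poly, x = 1 from leading terms; C = -4 at k = 0.


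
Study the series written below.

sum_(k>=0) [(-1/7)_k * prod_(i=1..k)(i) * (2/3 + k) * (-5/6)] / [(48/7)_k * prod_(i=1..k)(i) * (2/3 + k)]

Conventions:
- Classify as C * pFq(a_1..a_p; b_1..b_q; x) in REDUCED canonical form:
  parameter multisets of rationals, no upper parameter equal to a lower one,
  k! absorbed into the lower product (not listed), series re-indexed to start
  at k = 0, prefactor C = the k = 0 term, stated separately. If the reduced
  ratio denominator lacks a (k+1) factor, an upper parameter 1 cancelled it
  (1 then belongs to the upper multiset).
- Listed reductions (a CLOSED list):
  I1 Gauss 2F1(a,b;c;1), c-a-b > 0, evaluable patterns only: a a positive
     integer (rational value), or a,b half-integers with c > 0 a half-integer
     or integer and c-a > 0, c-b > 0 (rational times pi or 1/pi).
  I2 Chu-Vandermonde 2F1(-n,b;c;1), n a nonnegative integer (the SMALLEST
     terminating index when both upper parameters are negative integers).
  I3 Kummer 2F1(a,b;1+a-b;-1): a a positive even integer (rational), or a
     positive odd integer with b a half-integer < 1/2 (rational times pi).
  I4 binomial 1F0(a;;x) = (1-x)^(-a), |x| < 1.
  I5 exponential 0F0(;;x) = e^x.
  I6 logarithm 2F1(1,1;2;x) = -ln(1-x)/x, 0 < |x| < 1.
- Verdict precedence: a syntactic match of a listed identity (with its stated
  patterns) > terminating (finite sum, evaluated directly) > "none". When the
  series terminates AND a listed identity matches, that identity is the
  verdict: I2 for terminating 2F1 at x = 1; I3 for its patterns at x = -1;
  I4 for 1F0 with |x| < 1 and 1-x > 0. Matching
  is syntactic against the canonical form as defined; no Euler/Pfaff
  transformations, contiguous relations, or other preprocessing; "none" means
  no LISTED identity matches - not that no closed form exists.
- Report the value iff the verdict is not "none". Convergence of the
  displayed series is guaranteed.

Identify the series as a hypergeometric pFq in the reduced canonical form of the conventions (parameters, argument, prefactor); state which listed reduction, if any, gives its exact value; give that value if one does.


Reduced: x = 1, 2F1, upper = {-1/7, 1}, lower = {48/7}, C = -5/6. Verdict: Gauss's theorem (I1) matches (x = 1: the Gamma ratio telescopes since c-a-b = 6 > 0 and a = 1 in Z>0). Sum: -205/252.

First insight: with t_0 = -5/6, the product of the first k integers (C = -5/6, x = 1) is k!.
Adjacent-term ratio: r(k) = 1 * (k-1/7) (k+1) / [(k+48/7) (k+1)] - rational in k, leading ratio 1; with t_0 = -5/6, classification follows.
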